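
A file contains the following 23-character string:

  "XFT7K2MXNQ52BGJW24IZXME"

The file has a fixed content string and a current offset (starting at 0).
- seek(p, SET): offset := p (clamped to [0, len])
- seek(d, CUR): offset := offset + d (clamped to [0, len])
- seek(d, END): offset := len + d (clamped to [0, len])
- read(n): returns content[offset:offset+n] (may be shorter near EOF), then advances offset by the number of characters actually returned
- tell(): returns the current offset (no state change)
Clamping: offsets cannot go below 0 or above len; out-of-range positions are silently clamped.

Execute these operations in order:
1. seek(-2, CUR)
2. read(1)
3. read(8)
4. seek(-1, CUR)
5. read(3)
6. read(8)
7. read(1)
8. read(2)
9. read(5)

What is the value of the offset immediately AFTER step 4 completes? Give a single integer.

After 1 (seek(-2, CUR)): offset=0
After 2 (read(1)): returned 'X', offset=1
After 3 (read(8)): returned 'FT7K2MXN', offset=9
After 4 (seek(-1, CUR)): offset=8

Answer: 8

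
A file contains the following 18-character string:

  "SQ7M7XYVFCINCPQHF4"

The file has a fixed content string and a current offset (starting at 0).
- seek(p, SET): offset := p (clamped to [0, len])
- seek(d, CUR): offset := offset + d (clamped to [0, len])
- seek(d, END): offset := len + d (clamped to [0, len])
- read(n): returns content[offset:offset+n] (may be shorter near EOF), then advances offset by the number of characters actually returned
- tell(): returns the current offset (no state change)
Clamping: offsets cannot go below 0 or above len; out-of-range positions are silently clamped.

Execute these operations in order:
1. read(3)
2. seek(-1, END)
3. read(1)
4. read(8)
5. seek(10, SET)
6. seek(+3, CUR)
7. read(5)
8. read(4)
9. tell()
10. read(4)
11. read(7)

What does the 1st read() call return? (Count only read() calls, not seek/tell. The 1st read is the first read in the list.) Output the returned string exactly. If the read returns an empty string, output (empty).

After 1 (read(3)): returned 'SQ7', offset=3
After 2 (seek(-1, END)): offset=17
After 3 (read(1)): returned '4', offset=18
After 4 (read(8)): returned '', offset=18
After 5 (seek(10, SET)): offset=10
After 6 (seek(+3, CUR)): offset=13
After 7 (read(5)): returned 'PQHF4', offset=18
After 8 (read(4)): returned '', offset=18
After 9 (tell()): offset=18
After 10 (read(4)): returned '', offset=18
After 11 (read(7)): returned '', offset=18

Answer: SQ7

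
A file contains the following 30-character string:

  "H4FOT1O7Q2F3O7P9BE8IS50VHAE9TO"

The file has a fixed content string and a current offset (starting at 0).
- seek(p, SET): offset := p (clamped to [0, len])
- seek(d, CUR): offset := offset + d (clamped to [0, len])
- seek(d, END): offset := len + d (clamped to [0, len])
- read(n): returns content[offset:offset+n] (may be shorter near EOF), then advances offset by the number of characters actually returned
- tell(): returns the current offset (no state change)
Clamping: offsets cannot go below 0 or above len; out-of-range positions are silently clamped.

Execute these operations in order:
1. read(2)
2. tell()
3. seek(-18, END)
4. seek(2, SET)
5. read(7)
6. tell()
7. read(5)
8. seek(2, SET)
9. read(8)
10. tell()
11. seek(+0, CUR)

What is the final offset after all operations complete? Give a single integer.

After 1 (read(2)): returned 'H4', offset=2
After 2 (tell()): offset=2
After 3 (seek(-18, END)): offset=12
After 4 (seek(2, SET)): offset=2
After 5 (read(7)): returned 'FOT1O7Q', offset=9
After 6 (tell()): offset=9
After 7 (read(5)): returned '2F3O7', offset=14
After 8 (seek(2, SET)): offset=2
After 9 (read(8)): returned 'FOT1O7Q2', offset=10
After 10 (tell()): offset=10
After 11 (seek(+0, CUR)): offset=10

Answer: 10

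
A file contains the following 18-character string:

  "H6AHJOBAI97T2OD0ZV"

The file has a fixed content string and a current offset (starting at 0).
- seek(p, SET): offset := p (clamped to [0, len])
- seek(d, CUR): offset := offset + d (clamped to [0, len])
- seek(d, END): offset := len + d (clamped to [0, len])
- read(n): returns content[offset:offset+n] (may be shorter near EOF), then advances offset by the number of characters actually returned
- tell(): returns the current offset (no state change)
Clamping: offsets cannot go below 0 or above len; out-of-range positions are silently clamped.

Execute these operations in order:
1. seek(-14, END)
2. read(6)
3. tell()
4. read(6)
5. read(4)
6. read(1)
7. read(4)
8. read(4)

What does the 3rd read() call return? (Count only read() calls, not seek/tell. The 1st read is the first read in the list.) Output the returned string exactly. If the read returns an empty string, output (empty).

After 1 (seek(-14, END)): offset=4
After 2 (read(6)): returned 'JOBAI9', offset=10
After 3 (tell()): offset=10
After 4 (read(6)): returned '7T2OD0', offset=16
After 5 (read(4)): returned 'ZV', offset=18
After 6 (read(1)): returned '', offset=18
After 7 (read(4)): returned '', offset=18
After 8 (read(4)): returned '', offset=18

Answer: ZV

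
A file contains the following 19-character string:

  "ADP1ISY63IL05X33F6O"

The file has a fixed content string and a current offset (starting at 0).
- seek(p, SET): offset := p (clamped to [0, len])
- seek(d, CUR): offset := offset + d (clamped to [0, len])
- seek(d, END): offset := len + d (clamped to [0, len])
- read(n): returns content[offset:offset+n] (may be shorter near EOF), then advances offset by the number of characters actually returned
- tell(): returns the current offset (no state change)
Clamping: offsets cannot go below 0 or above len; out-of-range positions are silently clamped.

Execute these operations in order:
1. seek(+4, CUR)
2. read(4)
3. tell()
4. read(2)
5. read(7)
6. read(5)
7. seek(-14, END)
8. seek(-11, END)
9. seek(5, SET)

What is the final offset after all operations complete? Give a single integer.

Answer: 5

Derivation:
After 1 (seek(+4, CUR)): offset=4
After 2 (read(4)): returned 'ISY6', offset=8
After 3 (tell()): offset=8
After 4 (read(2)): returned '3I', offset=10
After 5 (read(7)): returned 'L05X33F', offset=17
After 6 (read(5)): returned '6O', offset=19
After 7 (seek(-14, END)): offset=5
After 8 (seek(-11, END)): offset=8
After 9 (seek(5, SET)): offset=5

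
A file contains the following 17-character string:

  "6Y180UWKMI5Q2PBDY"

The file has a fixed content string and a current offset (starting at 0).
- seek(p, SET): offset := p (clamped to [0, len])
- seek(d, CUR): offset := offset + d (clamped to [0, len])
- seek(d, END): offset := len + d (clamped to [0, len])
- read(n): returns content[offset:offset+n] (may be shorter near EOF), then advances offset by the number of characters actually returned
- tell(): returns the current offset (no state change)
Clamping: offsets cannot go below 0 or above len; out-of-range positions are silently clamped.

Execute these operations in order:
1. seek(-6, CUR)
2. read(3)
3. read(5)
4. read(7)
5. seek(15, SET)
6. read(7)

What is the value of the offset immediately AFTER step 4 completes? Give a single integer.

Answer: 15

Derivation:
After 1 (seek(-6, CUR)): offset=0
After 2 (read(3)): returned '6Y1', offset=3
After 3 (read(5)): returned '80UWK', offset=8
After 4 (read(7)): returned 'MI5Q2PB', offset=15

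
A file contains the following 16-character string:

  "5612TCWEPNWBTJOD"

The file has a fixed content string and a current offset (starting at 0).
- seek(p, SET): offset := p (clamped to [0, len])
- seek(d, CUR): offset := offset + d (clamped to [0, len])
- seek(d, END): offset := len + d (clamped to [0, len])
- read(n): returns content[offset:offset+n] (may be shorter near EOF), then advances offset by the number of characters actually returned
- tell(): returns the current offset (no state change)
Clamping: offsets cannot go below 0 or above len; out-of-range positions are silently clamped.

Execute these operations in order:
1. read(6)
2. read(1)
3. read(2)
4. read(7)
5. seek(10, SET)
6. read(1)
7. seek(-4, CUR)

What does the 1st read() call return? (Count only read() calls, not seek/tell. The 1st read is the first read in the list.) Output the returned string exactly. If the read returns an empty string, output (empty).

Answer: 5612TC

Derivation:
After 1 (read(6)): returned '5612TC', offset=6
After 2 (read(1)): returned 'W', offset=7
After 3 (read(2)): returned 'EP', offset=9
After 4 (read(7)): returned 'NWBTJOD', offset=16
After 5 (seek(10, SET)): offset=10
After 6 (read(1)): returned 'W', offset=11
After 7 (seek(-4, CUR)): offset=7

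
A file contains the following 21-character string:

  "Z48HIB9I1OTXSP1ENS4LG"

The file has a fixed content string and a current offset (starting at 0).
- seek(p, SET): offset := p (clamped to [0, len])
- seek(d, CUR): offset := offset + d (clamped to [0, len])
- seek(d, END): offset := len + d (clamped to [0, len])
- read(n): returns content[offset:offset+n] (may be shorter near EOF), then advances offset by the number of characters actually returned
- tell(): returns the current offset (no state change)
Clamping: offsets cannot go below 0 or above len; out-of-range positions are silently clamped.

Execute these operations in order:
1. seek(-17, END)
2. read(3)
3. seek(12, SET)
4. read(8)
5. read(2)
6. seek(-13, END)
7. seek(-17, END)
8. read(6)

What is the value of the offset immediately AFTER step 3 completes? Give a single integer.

After 1 (seek(-17, END)): offset=4
After 2 (read(3)): returned 'IB9', offset=7
After 3 (seek(12, SET)): offset=12

Answer: 12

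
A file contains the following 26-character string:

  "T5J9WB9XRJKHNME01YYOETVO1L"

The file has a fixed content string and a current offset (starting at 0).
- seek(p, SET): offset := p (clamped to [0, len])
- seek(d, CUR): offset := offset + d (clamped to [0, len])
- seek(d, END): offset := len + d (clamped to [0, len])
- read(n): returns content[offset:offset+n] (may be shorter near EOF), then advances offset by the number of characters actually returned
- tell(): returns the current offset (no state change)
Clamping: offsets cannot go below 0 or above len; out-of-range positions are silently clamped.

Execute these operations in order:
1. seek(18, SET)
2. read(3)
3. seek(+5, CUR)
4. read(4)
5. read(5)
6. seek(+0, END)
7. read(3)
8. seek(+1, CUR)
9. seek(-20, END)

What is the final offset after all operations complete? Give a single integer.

Answer: 6

Derivation:
After 1 (seek(18, SET)): offset=18
After 2 (read(3)): returned 'YOE', offset=21
After 3 (seek(+5, CUR)): offset=26
After 4 (read(4)): returned '', offset=26
After 5 (read(5)): returned '', offset=26
After 6 (seek(+0, END)): offset=26
After 7 (read(3)): returned '', offset=26
After 8 (seek(+1, CUR)): offset=26
After 9 (seek(-20, END)): offset=6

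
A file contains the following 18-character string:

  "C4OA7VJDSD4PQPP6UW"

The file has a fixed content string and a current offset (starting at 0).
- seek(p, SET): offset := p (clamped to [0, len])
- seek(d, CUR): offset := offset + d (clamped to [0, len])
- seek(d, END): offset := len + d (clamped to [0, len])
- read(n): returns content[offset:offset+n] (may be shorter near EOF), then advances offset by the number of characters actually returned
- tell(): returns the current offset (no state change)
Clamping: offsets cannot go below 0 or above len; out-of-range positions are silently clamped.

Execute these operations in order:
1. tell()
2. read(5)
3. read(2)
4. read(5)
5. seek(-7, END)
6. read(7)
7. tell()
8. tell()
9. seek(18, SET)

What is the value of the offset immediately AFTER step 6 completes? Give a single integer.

Answer: 18

Derivation:
After 1 (tell()): offset=0
After 2 (read(5)): returned 'C4OA7', offset=5
After 3 (read(2)): returned 'VJ', offset=7
After 4 (read(5)): returned 'DSD4P', offset=12
After 5 (seek(-7, END)): offset=11
After 6 (read(7)): returned 'PQPP6UW', offset=18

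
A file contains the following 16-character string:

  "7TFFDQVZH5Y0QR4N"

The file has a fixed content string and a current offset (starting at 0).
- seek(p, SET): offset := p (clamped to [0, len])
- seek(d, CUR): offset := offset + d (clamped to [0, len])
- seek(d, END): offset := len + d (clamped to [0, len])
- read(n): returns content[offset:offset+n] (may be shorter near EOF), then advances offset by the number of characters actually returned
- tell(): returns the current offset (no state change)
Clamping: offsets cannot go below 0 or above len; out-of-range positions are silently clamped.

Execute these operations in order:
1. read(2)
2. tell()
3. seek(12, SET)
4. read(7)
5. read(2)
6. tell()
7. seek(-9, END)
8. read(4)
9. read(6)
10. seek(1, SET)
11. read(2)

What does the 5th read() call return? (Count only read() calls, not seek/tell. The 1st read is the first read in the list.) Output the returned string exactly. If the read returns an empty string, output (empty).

After 1 (read(2)): returned '7T', offset=2
After 2 (tell()): offset=2
After 3 (seek(12, SET)): offset=12
After 4 (read(7)): returned 'QR4N', offset=16
After 5 (read(2)): returned '', offset=16
After 6 (tell()): offset=16
After 7 (seek(-9, END)): offset=7
After 8 (read(4)): returned 'ZH5Y', offset=11
After 9 (read(6)): returned '0QR4N', offset=16
After 10 (seek(1, SET)): offset=1
After 11 (read(2)): returned 'TF', offset=3

Answer: 0QR4N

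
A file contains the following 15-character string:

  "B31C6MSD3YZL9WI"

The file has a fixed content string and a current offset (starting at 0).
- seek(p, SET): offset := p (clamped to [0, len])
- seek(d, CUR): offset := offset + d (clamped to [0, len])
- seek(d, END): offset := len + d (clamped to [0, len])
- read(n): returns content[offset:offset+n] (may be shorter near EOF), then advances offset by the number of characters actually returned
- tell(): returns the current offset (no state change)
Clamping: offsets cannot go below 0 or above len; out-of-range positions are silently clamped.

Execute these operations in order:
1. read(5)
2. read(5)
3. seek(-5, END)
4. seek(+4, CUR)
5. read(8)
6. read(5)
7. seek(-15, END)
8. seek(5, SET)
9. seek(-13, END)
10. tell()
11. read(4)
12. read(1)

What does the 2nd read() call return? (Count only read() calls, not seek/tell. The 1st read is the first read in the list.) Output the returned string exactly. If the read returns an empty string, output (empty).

After 1 (read(5)): returned 'B31C6', offset=5
After 2 (read(5)): returned 'MSD3Y', offset=10
After 3 (seek(-5, END)): offset=10
After 4 (seek(+4, CUR)): offset=14
After 5 (read(8)): returned 'I', offset=15
After 6 (read(5)): returned '', offset=15
After 7 (seek(-15, END)): offset=0
After 8 (seek(5, SET)): offset=5
After 9 (seek(-13, END)): offset=2
After 10 (tell()): offset=2
After 11 (read(4)): returned '1C6M', offset=6
After 12 (read(1)): returned 'S', offset=7

Answer: MSD3Y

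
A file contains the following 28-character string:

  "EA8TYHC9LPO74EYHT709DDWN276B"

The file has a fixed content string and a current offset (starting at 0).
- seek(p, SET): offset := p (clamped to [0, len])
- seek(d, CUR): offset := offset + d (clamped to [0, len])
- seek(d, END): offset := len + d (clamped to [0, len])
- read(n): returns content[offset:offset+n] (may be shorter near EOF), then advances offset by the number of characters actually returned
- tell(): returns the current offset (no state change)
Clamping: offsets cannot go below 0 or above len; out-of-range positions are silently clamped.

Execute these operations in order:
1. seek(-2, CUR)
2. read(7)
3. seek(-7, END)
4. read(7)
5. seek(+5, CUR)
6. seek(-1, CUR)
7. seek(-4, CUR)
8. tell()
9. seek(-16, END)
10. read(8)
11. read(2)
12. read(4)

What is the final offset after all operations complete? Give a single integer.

After 1 (seek(-2, CUR)): offset=0
After 2 (read(7)): returned 'EA8TYHC', offset=7
After 3 (seek(-7, END)): offset=21
After 4 (read(7)): returned 'DWN276B', offset=28
After 5 (seek(+5, CUR)): offset=28
After 6 (seek(-1, CUR)): offset=27
After 7 (seek(-4, CUR)): offset=23
After 8 (tell()): offset=23
After 9 (seek(-16, END)): offset=12
After 10 (read(8)): returned '4EYHT709', offset=20
After 11 (read(2)): returned 'DD', offset=22
After 12 (read(4)): returned 'WN27', offset=26

Answer: 26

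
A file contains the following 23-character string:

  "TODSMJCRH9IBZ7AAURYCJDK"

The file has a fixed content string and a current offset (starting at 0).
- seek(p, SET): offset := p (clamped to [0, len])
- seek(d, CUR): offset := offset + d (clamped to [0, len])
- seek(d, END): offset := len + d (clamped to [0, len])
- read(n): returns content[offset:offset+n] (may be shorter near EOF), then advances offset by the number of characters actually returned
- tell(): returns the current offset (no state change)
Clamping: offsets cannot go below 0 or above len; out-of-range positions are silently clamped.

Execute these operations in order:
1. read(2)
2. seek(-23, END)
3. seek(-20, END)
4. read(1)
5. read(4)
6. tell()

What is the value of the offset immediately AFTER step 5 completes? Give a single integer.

Answer: 8

Derivation:
After 1 (read(2)): returned 'TO', offset=2
After 2 (seek(-23, END)): offset=0
After 3 (seek(-20, END)): offset=3
After 4 (read(1)): returned 'S', offset=4
After 5 (read(4)): returned 'MJCR', offset=8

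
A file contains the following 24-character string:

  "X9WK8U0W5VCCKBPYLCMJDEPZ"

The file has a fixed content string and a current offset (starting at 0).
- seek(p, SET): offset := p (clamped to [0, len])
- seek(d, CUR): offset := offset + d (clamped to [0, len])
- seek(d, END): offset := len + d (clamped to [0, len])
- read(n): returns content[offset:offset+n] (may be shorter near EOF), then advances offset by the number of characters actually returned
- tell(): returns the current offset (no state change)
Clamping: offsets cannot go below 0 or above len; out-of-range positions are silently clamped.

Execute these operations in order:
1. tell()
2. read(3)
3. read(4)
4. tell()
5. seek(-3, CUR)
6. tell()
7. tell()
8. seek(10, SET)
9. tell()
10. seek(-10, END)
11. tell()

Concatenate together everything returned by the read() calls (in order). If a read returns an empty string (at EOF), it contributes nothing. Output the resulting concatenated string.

After 1 (tell()): offset=0
After 2 (read(3)): returned 'X9W', offset=3
After 3 (read(4)): returned 'K8U0', offset=7
After 4 (tell()): offset=7
After 5 (seek(-3, CUR)): offset=4
After 6 (tell()): offset=4
After 7 (tell()): offset=4
After 8 (seek(10, SET)): offset=10
After 9 (tell()): offset=10
After 10 (seek(-10, END)): offset=14
After 11 (tell()): offset=14

Answer: X9WK8U0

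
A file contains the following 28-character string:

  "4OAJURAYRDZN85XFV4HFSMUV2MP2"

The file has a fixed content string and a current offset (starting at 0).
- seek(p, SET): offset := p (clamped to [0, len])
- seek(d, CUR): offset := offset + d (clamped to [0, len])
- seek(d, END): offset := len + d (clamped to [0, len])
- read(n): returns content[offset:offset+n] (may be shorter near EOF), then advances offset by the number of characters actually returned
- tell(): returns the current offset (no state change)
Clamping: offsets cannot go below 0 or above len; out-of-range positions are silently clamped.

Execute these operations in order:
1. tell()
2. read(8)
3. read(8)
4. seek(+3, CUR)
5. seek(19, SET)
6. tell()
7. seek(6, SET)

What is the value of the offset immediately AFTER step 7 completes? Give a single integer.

Answer: 6

Derivation:
After 1 (tell()): offset=0
After 2 (read(8)): returned '4OAJURAY', offset=8
After 3 (read(8)): returned 'RDZN85XF', offset=16
After 4 (seek(+3, CUR)): offset=19
After 5 (seek(19, SET)): offset=19
After 6 (tell()): offset=19
After 7 (seek(6, SET)): offset=6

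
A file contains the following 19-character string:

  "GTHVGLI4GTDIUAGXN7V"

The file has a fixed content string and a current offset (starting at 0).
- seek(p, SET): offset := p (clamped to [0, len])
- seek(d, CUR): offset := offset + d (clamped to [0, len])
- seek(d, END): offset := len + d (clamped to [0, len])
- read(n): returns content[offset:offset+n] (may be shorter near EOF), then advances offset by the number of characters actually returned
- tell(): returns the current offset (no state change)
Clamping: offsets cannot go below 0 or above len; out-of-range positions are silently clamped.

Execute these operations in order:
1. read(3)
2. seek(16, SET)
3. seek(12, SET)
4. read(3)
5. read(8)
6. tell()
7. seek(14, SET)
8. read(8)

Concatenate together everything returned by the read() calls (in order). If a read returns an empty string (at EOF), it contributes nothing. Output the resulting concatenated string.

After 1 (read(3)): returned 'GTH', offset=3
After 2 (seek(16, SET)): offset=16
After 3 (seek(12, SET)): offset=12
After 4 (read(3)): returned 'UAG', offset=15
After 5 (read(8)): returned 'XN7V', offset=19
After 6 (tell()): offset=19
After 7 (seek(14, SET)): offset=14
After 8 (read(8)): returned 'GXN7V', offset=19

Answer: GTHUAGXN7VGXN7V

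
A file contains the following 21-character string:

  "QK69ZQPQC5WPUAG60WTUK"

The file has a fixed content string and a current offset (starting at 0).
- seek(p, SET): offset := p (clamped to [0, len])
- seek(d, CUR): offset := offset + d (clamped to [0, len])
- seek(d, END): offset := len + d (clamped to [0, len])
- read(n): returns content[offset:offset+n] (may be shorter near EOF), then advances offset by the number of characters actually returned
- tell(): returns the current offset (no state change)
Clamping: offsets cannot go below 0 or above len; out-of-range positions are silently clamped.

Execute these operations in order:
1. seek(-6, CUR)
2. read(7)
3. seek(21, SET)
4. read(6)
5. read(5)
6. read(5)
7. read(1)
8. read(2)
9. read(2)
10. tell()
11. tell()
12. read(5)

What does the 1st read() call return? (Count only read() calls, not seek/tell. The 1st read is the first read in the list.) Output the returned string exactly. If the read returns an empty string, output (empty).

After 1 (seek(-6, CUR)): offset=0
After 2 (read(7)): returned 'QK69ZQP', offset=7
After 3 (seek(21, SET)): offset=21
After 4 (read(6)): returned '', offset=21
After 5 (read(5)): returned '', offset=21
After 6 (read(5)): returned '', offset=21
After 7 (read(1)): returned '', offset=21
After 8 (read(2)): returned '', offset=21
After 9 (read(2)): returned '', offset=21
After 10 (tell()): offset=21
After 11 (tell()): offset=21
After 12 (read(5)): returned '', offset=21

Answer: QK69ZQP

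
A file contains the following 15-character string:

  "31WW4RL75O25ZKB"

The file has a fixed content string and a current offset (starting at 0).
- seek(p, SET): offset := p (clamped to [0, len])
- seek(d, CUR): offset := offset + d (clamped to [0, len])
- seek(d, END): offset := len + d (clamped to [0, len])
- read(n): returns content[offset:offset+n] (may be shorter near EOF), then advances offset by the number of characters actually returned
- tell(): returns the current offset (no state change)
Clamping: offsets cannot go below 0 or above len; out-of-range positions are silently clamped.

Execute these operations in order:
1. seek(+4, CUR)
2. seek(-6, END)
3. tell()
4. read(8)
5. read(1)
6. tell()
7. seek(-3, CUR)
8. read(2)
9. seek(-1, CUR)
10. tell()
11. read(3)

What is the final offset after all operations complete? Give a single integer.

Answer: 15

Derivation:
After 1 (seek(+4, CUR)): offset=4
After 2 (seek(-6, END)): offset=9
After 3 (tell()): offset=9
After 4 (read(8)): returned 'O25ZKB', offset=15
After 5 (read(1)): returned '', offset=15
After 6 (tell()): offset=15
After 7 (seek(-3, CUR)): offset=12
After 8 (read(2)): returned 'ZK', offset=14
After 9 (seek(-1, CUR)): offset=13
After 10 (tell()): offset=13
After 11 (read(3)): returned 'KB', offset=15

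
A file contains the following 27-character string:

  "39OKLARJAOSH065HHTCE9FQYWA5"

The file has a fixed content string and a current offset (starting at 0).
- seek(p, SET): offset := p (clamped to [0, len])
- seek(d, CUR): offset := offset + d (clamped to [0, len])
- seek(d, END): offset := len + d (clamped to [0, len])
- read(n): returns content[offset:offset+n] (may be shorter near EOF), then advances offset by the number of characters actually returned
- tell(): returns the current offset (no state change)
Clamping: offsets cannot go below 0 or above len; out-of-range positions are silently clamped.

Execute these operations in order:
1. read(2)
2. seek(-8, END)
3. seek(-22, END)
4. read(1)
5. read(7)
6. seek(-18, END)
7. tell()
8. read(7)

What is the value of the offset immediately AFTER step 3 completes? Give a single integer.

After 1 (read(2)): returned '39', offset=2
After 2 (seek(-8, END)): offset=19
After 3 (seek(-22, END)): offset=5

Answer: 5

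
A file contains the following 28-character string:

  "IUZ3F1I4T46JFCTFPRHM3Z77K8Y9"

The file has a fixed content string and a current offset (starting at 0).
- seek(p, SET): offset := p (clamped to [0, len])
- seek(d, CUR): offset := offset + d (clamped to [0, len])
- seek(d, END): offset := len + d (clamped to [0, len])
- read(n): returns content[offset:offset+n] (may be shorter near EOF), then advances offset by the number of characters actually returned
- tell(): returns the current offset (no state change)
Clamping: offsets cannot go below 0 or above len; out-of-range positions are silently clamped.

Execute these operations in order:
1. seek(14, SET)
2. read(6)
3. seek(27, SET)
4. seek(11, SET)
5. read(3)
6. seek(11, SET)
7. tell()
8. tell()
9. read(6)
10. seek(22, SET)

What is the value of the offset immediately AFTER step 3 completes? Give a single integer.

Answer: 27

Derivation:
After 1 (seek(14, SET)): offset=14
After 2 (read(6)): returned 'TFPRHM', offset=20
After 3 (seek(27, SET)): offset=27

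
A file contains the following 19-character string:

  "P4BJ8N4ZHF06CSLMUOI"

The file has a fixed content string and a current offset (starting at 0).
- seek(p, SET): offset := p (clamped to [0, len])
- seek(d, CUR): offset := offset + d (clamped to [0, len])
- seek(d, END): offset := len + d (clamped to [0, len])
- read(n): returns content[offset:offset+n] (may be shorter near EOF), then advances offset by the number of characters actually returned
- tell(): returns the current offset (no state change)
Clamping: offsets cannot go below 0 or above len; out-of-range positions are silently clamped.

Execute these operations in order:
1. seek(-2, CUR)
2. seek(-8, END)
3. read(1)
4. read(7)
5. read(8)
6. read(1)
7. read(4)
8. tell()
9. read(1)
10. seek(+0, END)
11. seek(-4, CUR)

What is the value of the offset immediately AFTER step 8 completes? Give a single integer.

Answer: 19

Derivation:
After 1 (seek(-2, CUR)): offset=0
After 2 (seek(-8, END)): offset=11
After 3 (read(1)): returned '6', offset=12
After 4 (read(7)): returned 'CSLMUOI', offset=19
After 5 (read(8)): returned '', offset=19
After 6 (read(1)): returned '', offset=19
After 7 (read(4)): returned '', offset=19
After 8 (tell()): offset=19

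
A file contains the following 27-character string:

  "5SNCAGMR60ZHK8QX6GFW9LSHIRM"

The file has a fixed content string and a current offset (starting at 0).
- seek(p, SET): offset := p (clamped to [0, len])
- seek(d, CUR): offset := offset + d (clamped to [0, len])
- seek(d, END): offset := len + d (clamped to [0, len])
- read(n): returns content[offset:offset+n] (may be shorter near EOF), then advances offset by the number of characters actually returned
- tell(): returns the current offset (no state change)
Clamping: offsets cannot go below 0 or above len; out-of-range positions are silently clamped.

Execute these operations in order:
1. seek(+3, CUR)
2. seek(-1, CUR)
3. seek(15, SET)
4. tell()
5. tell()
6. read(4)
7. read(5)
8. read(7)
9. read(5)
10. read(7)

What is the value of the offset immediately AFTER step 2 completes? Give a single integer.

Answer: 2

Derivation:
After 1 (seek(+3, CUR)): offset=3
After 2 (seek(-1, CUR)): offset=2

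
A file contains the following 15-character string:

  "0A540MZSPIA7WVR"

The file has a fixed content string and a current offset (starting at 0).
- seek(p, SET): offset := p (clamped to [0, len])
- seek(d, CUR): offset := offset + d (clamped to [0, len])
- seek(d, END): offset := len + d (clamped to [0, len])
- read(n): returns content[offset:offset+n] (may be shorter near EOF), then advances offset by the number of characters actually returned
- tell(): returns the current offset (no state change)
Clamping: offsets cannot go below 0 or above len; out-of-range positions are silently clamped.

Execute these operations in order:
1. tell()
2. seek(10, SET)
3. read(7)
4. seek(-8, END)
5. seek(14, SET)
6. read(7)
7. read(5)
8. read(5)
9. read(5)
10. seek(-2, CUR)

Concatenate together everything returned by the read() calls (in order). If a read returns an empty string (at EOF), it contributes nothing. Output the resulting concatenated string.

After 1 (tell()): offset=0
After 2 (seek(10, SET)): offset=10
After 3 (read(7)): returned 'A7WVR', offset=15
After 4 (seek(-8, END)): offset=7
After 5 (seek(14, SET)): offset=14
After 6 (read(7)): returned 'R', offset=15
After 7 (read(5)): returned '', offset=15
After 8 (read(5)): returned '', offset=15
After 9 (read(5)): returned '', offset=15
After 10 (seek(-2, CUR)): offset=13

Answer: A7WVRR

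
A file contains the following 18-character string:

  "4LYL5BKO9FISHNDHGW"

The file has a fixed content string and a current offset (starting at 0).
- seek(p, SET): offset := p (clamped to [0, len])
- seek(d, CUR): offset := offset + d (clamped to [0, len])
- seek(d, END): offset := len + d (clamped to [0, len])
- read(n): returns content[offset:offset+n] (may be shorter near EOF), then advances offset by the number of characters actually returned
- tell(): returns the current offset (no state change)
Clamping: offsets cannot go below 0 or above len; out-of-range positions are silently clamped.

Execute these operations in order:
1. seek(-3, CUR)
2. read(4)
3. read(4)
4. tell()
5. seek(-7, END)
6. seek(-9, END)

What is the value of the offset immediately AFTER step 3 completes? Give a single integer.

After 1 (seek(-3, CUR)): offset=0
After 2 (read(4)): returned '4LYL', offset=4
After 3 (read(4)): returned '5BKO', offset=8

Answer: 8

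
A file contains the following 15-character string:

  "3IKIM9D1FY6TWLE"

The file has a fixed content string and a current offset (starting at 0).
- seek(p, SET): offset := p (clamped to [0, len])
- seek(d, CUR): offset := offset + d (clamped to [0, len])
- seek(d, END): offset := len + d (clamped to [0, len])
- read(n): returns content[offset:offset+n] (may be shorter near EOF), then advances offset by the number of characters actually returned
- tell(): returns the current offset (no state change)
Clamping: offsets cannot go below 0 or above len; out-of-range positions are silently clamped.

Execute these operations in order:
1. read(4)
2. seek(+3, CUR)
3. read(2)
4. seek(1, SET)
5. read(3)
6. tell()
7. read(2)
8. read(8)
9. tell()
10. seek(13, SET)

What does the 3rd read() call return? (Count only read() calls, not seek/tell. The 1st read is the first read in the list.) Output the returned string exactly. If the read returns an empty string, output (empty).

After 1 (read(4)): returned '3IKI', offset=4
After 2 (seek(+3, CUR)): offset=7
After 3 (read(2)): returned '1F', offset=9
After 4 (seek(1, SET)): offset=1
After 5 (read(3)): returned 'IKI', offset=4
After 6 (tell()): offset=4
After 7 (read(2)): returned 'M9', offset=6
After 8 (read(8)): returned 'D1FY6TWL', offset=14
After 9 (tell()): offset=14
After 10 (seek(13, SET)): offset=13

Answer: IKI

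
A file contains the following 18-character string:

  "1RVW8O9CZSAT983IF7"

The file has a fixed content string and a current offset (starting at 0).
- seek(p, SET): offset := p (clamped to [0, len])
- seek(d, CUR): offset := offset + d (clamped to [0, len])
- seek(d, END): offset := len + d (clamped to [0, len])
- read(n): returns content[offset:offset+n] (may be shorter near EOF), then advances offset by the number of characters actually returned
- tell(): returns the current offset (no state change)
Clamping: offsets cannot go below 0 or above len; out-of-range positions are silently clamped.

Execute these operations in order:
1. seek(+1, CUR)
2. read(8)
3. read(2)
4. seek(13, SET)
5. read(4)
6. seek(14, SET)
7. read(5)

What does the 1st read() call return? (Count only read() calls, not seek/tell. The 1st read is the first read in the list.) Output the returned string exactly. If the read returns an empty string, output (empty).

After 1 (seek(+1, CUR)): offset=1
After 2 (read(8)): returned 'RVW8O9CZ', offset=9
After 3 (read(2)): returned 'SA', offset=11
After 4 (seek(13, SET)): offset=13
After 5 (read(4)): returned '83IF', offset=17
After 6 (seek(14, SET)): offset=14
After 7 (read(5)): returned '3IF7', offset=18

Answer: RVW8O9CZ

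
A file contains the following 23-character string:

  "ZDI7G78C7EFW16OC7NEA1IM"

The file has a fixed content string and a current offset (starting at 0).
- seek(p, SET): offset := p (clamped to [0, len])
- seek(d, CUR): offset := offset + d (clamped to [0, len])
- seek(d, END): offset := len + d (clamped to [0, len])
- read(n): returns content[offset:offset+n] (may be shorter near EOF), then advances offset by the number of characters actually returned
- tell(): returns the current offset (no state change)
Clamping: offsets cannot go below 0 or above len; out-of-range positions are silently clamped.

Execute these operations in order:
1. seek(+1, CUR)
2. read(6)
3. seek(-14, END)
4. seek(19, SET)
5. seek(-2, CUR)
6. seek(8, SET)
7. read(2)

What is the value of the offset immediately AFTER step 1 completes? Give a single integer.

After 1 (seek(+1, CUR)): offset=1

Answer: 1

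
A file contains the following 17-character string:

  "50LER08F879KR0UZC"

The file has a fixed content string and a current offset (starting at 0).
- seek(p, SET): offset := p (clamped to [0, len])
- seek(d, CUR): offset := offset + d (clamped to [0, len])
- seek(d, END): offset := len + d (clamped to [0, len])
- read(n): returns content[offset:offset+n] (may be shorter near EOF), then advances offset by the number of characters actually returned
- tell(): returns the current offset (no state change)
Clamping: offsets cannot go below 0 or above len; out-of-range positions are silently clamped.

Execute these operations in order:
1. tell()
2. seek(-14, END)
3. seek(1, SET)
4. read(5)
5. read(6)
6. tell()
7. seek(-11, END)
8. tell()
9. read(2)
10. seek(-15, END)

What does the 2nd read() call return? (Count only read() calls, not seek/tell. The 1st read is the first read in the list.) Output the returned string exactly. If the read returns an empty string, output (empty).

After 1 (tell()): offset=0
After 2 (seek(-14, END)): offset=3
After 3 (seek(1, SET)): offset=1
After 4 (read(5)): returned '0LER0', offset=6
After 5 (read(6)): returned '8F879K', offset=12
After 6 (tell()): offset=12
After 7 (seek(-11, END)): offset=6
After 8 (tell()): offset=6
After 9 (read(2)): returned '8F', offset=8
After 10 (seek(-15, END)): offset=2

Answer: 8F879K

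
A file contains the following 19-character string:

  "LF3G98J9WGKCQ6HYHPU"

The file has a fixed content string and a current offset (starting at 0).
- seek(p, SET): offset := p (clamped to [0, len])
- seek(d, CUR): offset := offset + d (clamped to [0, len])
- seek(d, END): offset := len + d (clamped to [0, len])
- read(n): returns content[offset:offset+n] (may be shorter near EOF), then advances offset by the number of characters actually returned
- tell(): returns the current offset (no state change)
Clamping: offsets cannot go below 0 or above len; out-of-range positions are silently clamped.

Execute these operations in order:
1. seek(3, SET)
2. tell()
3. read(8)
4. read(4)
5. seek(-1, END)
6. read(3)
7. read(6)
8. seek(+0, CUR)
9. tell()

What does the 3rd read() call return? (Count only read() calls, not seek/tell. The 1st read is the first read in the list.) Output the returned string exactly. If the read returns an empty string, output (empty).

Answer: U

Derivation:
After 1 (seek(3, SET)): offset=3
After 2 (tell()): offset=3
After 3 (read(8)): returned 'G98J9WGK', offset=11
After 4 (read(4)): returned 'CQ6H', offset=15
After 5 (seek(-1, END)): offset=18
After 6 (read(3)): returned 'U', offset=19
After 7 (read(6)): returned '', offset=19
After 8 (seek(+0, CUR)): offset=19
After 9 (tell()): offset=19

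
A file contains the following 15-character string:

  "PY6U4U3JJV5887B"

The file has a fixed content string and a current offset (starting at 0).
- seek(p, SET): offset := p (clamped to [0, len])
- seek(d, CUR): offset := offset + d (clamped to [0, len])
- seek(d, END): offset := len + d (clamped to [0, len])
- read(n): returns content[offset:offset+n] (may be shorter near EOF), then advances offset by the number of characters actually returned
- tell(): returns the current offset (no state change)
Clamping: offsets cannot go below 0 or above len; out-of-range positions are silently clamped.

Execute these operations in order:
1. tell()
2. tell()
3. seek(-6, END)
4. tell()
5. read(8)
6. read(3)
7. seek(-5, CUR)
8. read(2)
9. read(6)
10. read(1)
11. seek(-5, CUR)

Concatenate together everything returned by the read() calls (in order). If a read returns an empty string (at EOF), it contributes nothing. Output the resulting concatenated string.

Answer: V5887B5887B

Derivation:
After 1 (tell()): offset=0
After 2 (tell()): offset=0
After 3 (seek(-6, END)): offset=9
After 4 (tell()): offset=9
After 5 (read(8)): returned 'V5887B', offset=15
After 6 (read(3)): returned '', offset=15
After 7 (seek(-5, CUR)): offset=10
After 8 (read(2)): returned '58', offset=12
After 9 (read(6)): returned '87B', offset=15
After 10 (read(1)): returned '', offset=15
After 11 (seek(-5, CUR)): offset=10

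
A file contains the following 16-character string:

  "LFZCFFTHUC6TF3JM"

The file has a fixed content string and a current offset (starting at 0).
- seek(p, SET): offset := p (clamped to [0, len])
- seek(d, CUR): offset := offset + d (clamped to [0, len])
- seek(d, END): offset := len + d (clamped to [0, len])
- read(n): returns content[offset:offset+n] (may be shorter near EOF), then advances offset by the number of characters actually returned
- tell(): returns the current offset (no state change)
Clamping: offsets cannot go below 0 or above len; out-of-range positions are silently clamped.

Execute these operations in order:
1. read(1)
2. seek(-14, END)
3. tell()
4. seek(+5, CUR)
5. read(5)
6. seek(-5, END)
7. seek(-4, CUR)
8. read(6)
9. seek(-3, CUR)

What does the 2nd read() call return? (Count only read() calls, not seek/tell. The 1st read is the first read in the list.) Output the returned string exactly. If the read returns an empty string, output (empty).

Answer: HUC6T

Derivation:
After 1 (read(1)): returned 'L', offset=1
After 2 (seek(-14, END)): offset=2
After 3 (tell()): offset=2
After 4 (seek(+5, CUR)): offset=7
After 5 (read(5)): returned 'HUC6T', offset=12
After 6 (seek(-5, END)): offset=11
After 7 (seek(-4, CUR)): offset=7
After 8 (read(6)): returned 'HUC6TF', offset=13
After 9 (seek(-3, CUR)): offset=10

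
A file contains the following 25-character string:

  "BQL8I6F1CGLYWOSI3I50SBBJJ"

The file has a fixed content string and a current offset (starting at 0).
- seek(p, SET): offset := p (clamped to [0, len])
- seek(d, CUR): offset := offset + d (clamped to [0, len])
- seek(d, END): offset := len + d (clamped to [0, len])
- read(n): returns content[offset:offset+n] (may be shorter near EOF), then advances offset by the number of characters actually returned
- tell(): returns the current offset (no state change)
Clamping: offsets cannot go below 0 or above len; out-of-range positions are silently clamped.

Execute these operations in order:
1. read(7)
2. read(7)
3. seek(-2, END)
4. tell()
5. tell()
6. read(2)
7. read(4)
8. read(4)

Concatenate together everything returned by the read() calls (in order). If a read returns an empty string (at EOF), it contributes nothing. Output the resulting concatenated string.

After 1 (read(7)): returned 'BQL8I6F', offset=7
After 2 (read(7)): returned '1CGLYWO', offset=14
After 3 (seek(-2, END)): offset=23
After 4 (tell()): offset=23
After 5 (tell()): offset=23
After 6 (read(2)): returned 'JJ', offset=25
After 7 (read(4)): returned '', offset=25
After 8 (read(4)): returned '', offset=25

Answer: BQL8I6F1CGLYWOJJ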